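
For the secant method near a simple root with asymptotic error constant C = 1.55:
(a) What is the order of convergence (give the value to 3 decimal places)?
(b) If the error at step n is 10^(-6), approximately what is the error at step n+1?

(a) Secant method has superlinear convergence with order φ = (1+√5)/2 ≈ 1.618.
    This means |e_{n+1}| ≈ C|e_n|^1.618.

(b) With |e_n| = 10^(-6) and C = 1.55:
    |e_{n+1}| ≈ 1.55 × (10^(-6))^1.618 = 1.55 × 10^(-9.71)

(a) ≈ 1.618 (golden ratio); (b) |e_{n+1}| ≈ 3.035e-10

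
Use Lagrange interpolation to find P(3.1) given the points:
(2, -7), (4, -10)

Lagrange interpolation formula:
P(x) = Σ yᵢ × Lᵢ(x)
where Lᵢ(x) = Π_{j≠i} (x - xⱼ)/(xᵢ - xⱼ)

L_0(3.1) = (3.1 - 4)/(2 - 4) = 0.450000
L_1(3.1) = (3.1 - 2)/(4 - 2) = 0.550000

P(3.1) = (-7)×L_0(3.1) + (-10)×L_1(3.1)
P(3.1) = -8.650000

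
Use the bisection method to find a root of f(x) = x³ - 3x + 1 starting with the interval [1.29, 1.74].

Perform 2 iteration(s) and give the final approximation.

f(x) = x³ - 3x + 1
Initial interval: [1.29, 1.74]

Iteration 1:
  c_1 = (1.290000 + 1.740000)/2 = 1.515000
  f(c_1) = f(1.515000) = -0.067734
  f(a) × f(c) ≥ 0, new interval: [1.515000, 1.740000]
Iteration 2:
  c_2 = (1.515000 + 1.740000)/2 = 1.627500
  f(c_2) = f(1.627500) = 0.428351
  f(a) × f(c) < 0, new interval: [1.515000, 1.627500]

After 2 iteration(s), the approximation is c_2 = 1.627500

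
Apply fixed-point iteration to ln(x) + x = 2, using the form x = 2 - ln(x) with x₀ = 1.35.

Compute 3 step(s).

Equation: ln(x) + x = 2
Fixed-point form: x = 2 - ln(x)
x₀ = 1.35

x_1 = g(1.350000) = 1.699895
x_2 = g(1.699895) = 1.469433
x_3 = g(1.469433) = 1.615123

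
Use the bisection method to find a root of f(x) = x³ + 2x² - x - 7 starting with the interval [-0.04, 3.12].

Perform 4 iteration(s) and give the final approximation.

f(x) = x³ + 2x² - x - 7
Initial interval: [-0.04, 3.12]

Iteration 1:
  c_1 = (-0.040000 + 3.120000)/2 = 1.540000
  f(c_1) = f(1.540000) = -0.144536
  f(a) × f(c) ≥ 0, new interval: [1.540000, 3.120000]
Iteration 2:
  c_2 = (1.540000 + 3.120000)/2 = 2.330000
  f(c_2) = f(2.330000) = 14.177137
  f(a) × f(c) < 0, new interval: [1.540000, 2.330000]
Iteration 3:
  c_3 = (1.540000 + 2.330000)/2 = 1.935000
  f(c_3) = f(1.935000) = 5.798525
  f(a) × f(c) < 0, new interval: [1.540000, 1.935000]
Iteration 4:
  c_4 = (1.540000 + 1.935000)/2 = 1.737500
  f(c_4) = f(1.737500) = 2.545662
  f(a) × f(c) < 0, new interval: [1.540000, 1.737500]

After 4 iteration(s), the approximation is c_4 = 1.737500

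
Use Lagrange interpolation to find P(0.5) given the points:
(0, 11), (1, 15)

Lagrange interpolation formula:
P(x) = Σ yᵢ × Lᵢ(x)
where Lᵢ(x) = Π_{j≠i} (x - xⱼ)/(xᵢ - xⱼ)

L_0(0.5) = (0.5 - 1)/(0 - 1) = 0.500000
L_1(0.5) = (0.5 - 0)/(1 - 0) = 0.500000

P(0.5) = 11×L_0(0.5) + 15×L_1(0.5)
P(0.5) = 13.000000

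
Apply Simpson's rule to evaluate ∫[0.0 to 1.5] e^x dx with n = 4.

f(x) = e^x
a = 0.0, b = 1.5, n = 4
h = (b - a)/n = 0.375000

Simpson's rule: (h/3)[f(x₀) + 4f(x₁) + 2f(x₂) + ... + f(xₙ)]

x_0 = 0.0000, f(x_0) = 1.000000, coefficient = 1
x_1 = 0.3750, f(x_1) = 1.454991, coefficient = 4
x_2 = 0.7500, f(x_2) = 2.117000, coefficient = 2
x_3 = 1.1250, f(x_3) = 3.080217, coefficient = 4
x_4 = 1.5000, f(x_4) = 4.481689, coefficient = 1

I ≈ (0.375000/3) × 27.856522 = 3.482065
Exact value: 3.481689
Error: 0.000376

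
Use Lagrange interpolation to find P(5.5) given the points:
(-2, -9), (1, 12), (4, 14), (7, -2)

Lagrange interpolation formula:
P(x) = Σ yᵢ × Lᵢ(x)
where Lᵢ(x) = Π_{j≠i} (x - xⱼ)/(xᵢ - xⱼ)

L_0(5.5) = (5.5 - 1)/(-2 - 1) × (5.5 - 4)/(-2 - 4) × (5.5 - 7)/(-2 - 7) = 0.062500
L_1(5.5) = (5.5 - (-2))/(1 - (-2)) × (5.5 - 4)/(1 - 4) × (5.5 - 7)/(1 - 7) = -0.312500
L_2(5.5) = (5.5 - (-2))/(4 - (-2)) × (5.5 - 1)/(4 - 1) × (5.5 - 7)/(4 - 7) = 0.937500
L_3(5.5) = (5.5 - (-2))/(7 - (-2)) × (5.5 - 1)/(7 - 1) × (5.5 - 4)/(7 - 4) = 0.312500

P(5.5) = (-9)×L_0(5.5) + 12×L_1(5.5) + 14×L_2(5.5) + (-2)×L_3(5.5)
P(5.5) = 8.187500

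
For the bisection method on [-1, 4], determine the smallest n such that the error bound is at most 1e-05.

We need (b-a)/2^n ≤ 1e-05
(4 - (-1))/2^n ≤ 1e-05
5/2^n ≤ 1e-05
2^n ≥ 500000
n ≥ log₂(500000) = 18.93
n ≥ 19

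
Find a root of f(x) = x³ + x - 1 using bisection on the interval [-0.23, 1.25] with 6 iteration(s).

f(x) = x³ + x - 1
Initial interval: [-0.23, 1.25]

Iteration 1:
  c_1 = (-0.230000 + 1.250000)/2 = 0.510000
  f(c_1) = f(0.510000) = -0.357349
  f(a) × f(c) ≥ 0, new interval: [0.510000, 1.250000]
Iteration 2:
  c_2 = (0.510000 + 1.250000)/2 = 0.880000
  f(c_2) = f(0.880000) = 0.561472
  f(a) × f(c) < 0, new interval: [0.510000, 0.880000]
Iteration 3:
  c_3 = (0.510000 + 0.880000)/2 = 0.695000
  f(c_3) = f(0.695000) = 0.030702
  f(a) × f(c) < 0, new interval: [0.510000, 0.695000]
Iteration 4:
  c_4 = (0.510000 + 0.695000)/2 = 0.602500
  f(c_4) = f(0.602500) = -0.178789
  f(a) × f(c) ≥ 0, new interval: [0.602500, 0.695000]
Iteration 5:
  c_5 = (0.602500 + 0.695000)/2 = 0.648750
  f(c_5) = f(0.648750) = -0.078206
  f(a) × f(c) ≥ 0, new interval: [0.648750, 0.695000]
Iteration 6:
  c_6 = (0.648750 + 0.695000)/2 = 0.671875
  f(c_6) = f(0.671875) = -0.024830
  f(a) × f(c) ≥ 0, new interval: [0.671875, 0.695000]

After 6 iteration(s), the approximation is c_6 = 0.671875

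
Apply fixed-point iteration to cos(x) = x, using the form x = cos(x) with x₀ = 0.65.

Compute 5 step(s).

Equation: cos(x) = x
Fixed-point form: x = cos(x)
x₀ = 0.65

x_1 = g(0.650000) = 0.796084
x_2 = g(0.796084) = 0.699511
x_3 = g(0.699511) = 0.765157
x_4 = g(0.765157) = 0.721273
x_5 = g(0.721273) = 0.750965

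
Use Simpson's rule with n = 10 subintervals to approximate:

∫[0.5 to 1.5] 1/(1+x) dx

f(x) = 1/(1+x)
a = 0.5, b = 1.5, n = 10
h = (b - a)/n = 0.100000

Simpson's rule: (h/3)[f(x₀) + 4f(x₁) + 2f(x₂) + ... + f(xₙ)]

x_0 = 0.5000, f(x_0) = 0.666667, coefficient = 1
x_1 = 0.6000, f(x_1) = 0.625000, coefficient = 4
x_2 = 0.7000, f(x_2) = 0.588235, coefficient = 2
x_3 = 0.8000, f(x_3) = 0.555556, coefficient = 4
x_4 = 0.9000, f(x_4) = 0.526316, coefficient = 2
x_5 = 1.0000, f(x_5) = 0.500000, coefficient = 4
x_6 = 1.1000, f(x_6) = 0.476190, coefficient = 2
x_7 = 1.2000, f(x_7) = 0.454545, coefficient = 4
x_8 = 1.3000, f(x_8) = 0.434783, coefficient = 2
x_9 = 1.4000, f(x_9) = 0.416667, coefficient = 4
x_10 = 1.5000, f(x_10) = 0.400000, coefficient = 1

I ≈ (0.100000/3) × 15.324786 = 0.510826
Exact value: 0.510826
Error: 0.000001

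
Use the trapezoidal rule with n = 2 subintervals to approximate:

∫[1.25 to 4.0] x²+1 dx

f(x) = x²+1
a = 1.25, b = 4.0, n = 2
h = (b - a)/n = 1.375000

Trapezoidal rule: (h/2)[f(x₀) + 2f(x₁) + 2f(x₂) + ... + f(xₙ)]

x_0 = 1.2500, f(x_0) = 2.562500, coefficient = 1
x_1 = 2.6250, f(x_1) = 7.890625, coefficient = 2
x_2 = 4.0000, f(x_2) = 17.000000, coefficient = 1

I ≈ (1.375000/2) × 35.343750 = 24.298828
Exact value: 23.432292
Error: 0.866536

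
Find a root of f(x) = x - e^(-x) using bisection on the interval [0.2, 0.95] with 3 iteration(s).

f(x) = x - e^(-x)
Initial interval: [0.2, 0.95]

Iteration 1:
  c_1 = (0.200000 + 0.950000)/2 = 0.575000
  f(c_1) = f(0.575000) = 0.012295
  f(a) × f(c) < 0, new interval: [0.200000, 0.575000]
Iteration 2:
  c_2 = (0.200000 + 0.575000)/2 = 0.387500
  f(c_2) = f(0.387500) = -0.291252
  f(a) × f(c) ≥ 0, new interval: [0.387500, 0.575000]
Iteration 3:
  c_3 = (0.387500 + 0.575000)/2 = 0.481250
  f(c_3) = f(0.481250) = -0.136760
  f(a) × f(c) ≥ 0, new interval: [0.481250, 0.575000]

After 3 iteration(s), the approximation is c_3 = 0.481250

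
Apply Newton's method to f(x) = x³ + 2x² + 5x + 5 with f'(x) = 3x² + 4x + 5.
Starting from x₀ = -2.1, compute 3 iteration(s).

f(x) = x³ + 2x² + 5x + 5
f'(x) = 3x² + 4x + 5
x₀ = -2.1

Newton-Raphson formula: x_{n+1} = x_n - f(x_n)/f'(x_n)

Iteration 1:
  f(-2.100000) = -5.941000
  f'(-2.100000) = 9.830000
  x_1 = -2.100000 - (-5.941000)/9.830000 = -1.495626
Iteration 2:
  f(-1.495626) = -1.349895
  f'(-1.495626) = 5.728186
  x_2 = -1.495626 - (-1.349895)/5.728186 = -1.259967
Iteration 3:
  f(-1.259967) = -0.125021
  f'(-1.259967) = 4.722683
  x_3 = -1.259967 - (-0.125021)/4.722683 = -1.233495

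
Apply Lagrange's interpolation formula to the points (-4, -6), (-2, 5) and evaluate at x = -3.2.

Lagrange interpolation formula:
P(x) = Σ yᵢ × Lᵢ(x)
where Lᵢ(x) = Π_{j≠i} (x - xⱼ)/(xᵢ - xⱼ)

L_0(-3.2) = (-3.2 - (-2))/(-4 - (-2)) = 0.600000
L_1(-3.2) = (-3.2 - (-4))/(-2 - (-4)) = 0.400000

P(-3.2) = (-6)×L_0(-3.2) + 5×L_1(-3.2)
P(-3.2) = -1.600000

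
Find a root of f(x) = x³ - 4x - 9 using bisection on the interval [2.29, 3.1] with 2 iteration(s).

f(x) = x³ - 4x - 9
Initial interval: [2.29, 3.1]

Iteration 1:
  c_1 = (2.290000 + 3.100000)/2 = 2.695000
  f(c_1) = f(2.695000) = -0.206148
  f(a) × f(c) ≥ 0, new interval: [2.695000, 3.100000]
Iteration 2:
  c_2 = (2.695000 + 3.100000)/2 = 2.897500
  f(c_2) = f(2.897500) = 3.735979
  f(a) × f(c) < 0, new interval: [2.695000, 2.897500]

After 2 iteration(s), the approximation is c_2 = 2.897500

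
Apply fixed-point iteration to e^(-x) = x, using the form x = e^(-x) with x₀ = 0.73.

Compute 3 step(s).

Equation: e^(-x) = x
Fixed-point form: x = e^(-x)
x₀ = 0.73

x_1 = g(0.730000) = 0.481909
x_2 = g(0.481909) = 0.617603
x_3 = g(0.617603) = 0.539235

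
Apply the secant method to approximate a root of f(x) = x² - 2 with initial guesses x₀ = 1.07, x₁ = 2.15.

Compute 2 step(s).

f(x) = x² - 2
x₀ = 1.07, x₁ = 2.15

Secant formula: x_{n+1} = x_n - f(x_n)(x_n - x_{n-1})/(f(x_n) - f(x_{n-1}))

Iteration 1:
  f(1.070000) = -0.855100
  f(2.150000) = 2.622500
  x_2 = 2.150000 - 2.622500×(2.150000 - 1.070000)/(2.622500 - (-0.855100))
       = 1.335559
Iteration 2:
  f(2.150000) = 2.622500
  f(1.335559) = -0.216282
  x_3 = 1.335559 - (-0.216282)×(1.335559 - 2.150000)/(-0.216282 - 2.622500)
       = 1.397610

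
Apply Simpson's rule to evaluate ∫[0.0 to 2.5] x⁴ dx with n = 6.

f(x) = x⁴
a = 0.0, b = 2.5, n = 6
h = (b - a)/n = 0.416667

Simpson's rule: (h/3)[f(x₀) + 4f(x₁) + 2f(x₂) + ... + f(xₙ)]

x_0 = 0.0000, f(x_0) = 0.000000, coefficient = 1
x_1 = 0.4167, f(x_1) = 0.030141, coefficient = 4
x_2 = 0.8333, f(x_2) = 0.482253, coefficient = 2
x_3 = 1.2500, f(x_3) = 2.441406, coefficient = 4
x_4 = 1.6667, f(x_4) = 7.716049, coefficient = 2
x_5 = 2.0833, f(x_5) = 18.838011, coefficient = 4
x_6 = 2.5000, f(x_6) = 39.062500, coefficient = 1

I ≈ (0.416667/3) × 140.697338 = 19.541297
Exact value: 19.531250
Error: 0.010047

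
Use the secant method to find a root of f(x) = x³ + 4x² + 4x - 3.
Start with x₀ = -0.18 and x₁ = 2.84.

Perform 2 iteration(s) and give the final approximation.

f(x) = x³ + 4x² + 4x - 3
x₀ = -0.18, x₁ = 2.84

Secant formula: x_{n+1} = x_n - f(x_n)(x_n - x_{n-1})/(f(x_n) - f(x_{n-1}))

Iteration 1:
  f(-0.180000) = -3.596232
  f(2.840000) = 63.528704
  x_2 = 2.840000 - 63.528704×(2.840000 - (-0.180000))/(63.528704 - (-3.596232))
       = -0.018203
Iteration 2:
  f(2.840000) = 63.528704
  f(-0.018203) = -3.071492
  x_3 = -0.018203 - (-3.071492)×(-0.018203 - 2.840000)/(-3.071492 - 63.528704)
       = 0.113613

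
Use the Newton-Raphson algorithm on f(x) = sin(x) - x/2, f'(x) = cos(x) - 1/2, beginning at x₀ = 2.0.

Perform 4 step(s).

f(x) = sin(x) - x/2
f'(x) = cos(x) - 1/2
x₀ = 2.0

Newton-Raphson formula: x_{n+1} = x_n - f(x_n)/f'(x_n)

Iteration 1:
  f(2.000000) = -0.090703
  f'(2.000000) = -0.916147
  x_1 = 2.000000 - (-0.090703)/(-0.916147) = 1.900996
Iteration 2:
  f(1.900996) = -0.004520
  f'(1.900996) = -0.824232
  x_2 = 1.900996 - (-0.004520)/(-0.824232) = 1.895512
Iteration 3:
  f(1.895512) = -0.000014
  f'(1.895512) = -0.819039
  x_3 = 1.895512 - (-0.000014)/(-0.819039) = 1.895494
Iteration 4:
  f(1.895494) = 0.000000
  f'(1.895494) = -0.819023
  x_4 = 1.895494 - 0.000000/(-0.819023) = 1.895494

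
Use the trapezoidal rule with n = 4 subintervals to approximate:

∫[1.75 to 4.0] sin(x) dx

f(x) = sin(x)
a = 1.75, b = 4.0, n = 4
h = (b - a)/n = 0.562500

Trapezoidal rule: (h/2)[f(x₀) + 2f(x₁) + 2f(x₂) + ... + f(xₙ)]

x_0 = 1.7500, f(x_0) = 0.983986, coefficient = 1
x_1 = 2.3125, f(x_1) = 0.737319, coefficient = 2
x_2 = 2.8750, f(x_2) = 0.263446, coefficient = 2
x_3 = 3.4375, f(x_3) = -0.291608, coefficient = 2
x_4 = 4.0000, f(x_4) = -0.756802, coefficient = 1

I ≈ (0.562500/2) × 1.645497 = 0.462796
Exact value: 0.475398
Error: 0.012602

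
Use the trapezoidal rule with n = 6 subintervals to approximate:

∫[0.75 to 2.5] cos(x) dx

f(x) = cos(x)
a = 0.75, b = 2.5, n = 6
h = (b - a)/n = 0.291667

Trapezoidal rule: (h/2)[f(x₀) + 2f(x₁) + 2f(x₂) + ... + f(xₙ)]

x_0 = 0.7500, f(x_0) = 0.731689, coefficient = 1
x_1 = 1.0417, f(x_1) = 0.504782, coefficient = 2
x_2 = 1.3333, f(x_2) = 0.235238, coefficient = 2
x_3 = 1.6250, f(x_3) = -0.054177, coefficient = 2
x_4 = 1.9167, f(x_4) = -0.339016, coefficient = 2
x_5 = 2.2083, f(x_5) = -0.595218, coefficient = 2
x_6 = 2.5000, f(x_6) = -0.801144, coefficient = 1

I ≈ (0.291667/2) × -0.566237 = -0.082576
Exact value: -0.083167
Error: 0.000590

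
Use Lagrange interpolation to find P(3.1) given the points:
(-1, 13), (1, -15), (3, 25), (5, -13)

Lagrange interpolation formula:
P(x) = Σ yᵢ × Lᵢ(x)
where Lᵢ(x) = Π_{j≠i} (x - xⱼ)/(xᵢ - xⱼ)

L_0(3.1) = (3.1 - 1)/(-1 - 1) × (3.1 - 3)/(-1 - 3) × (3.1 - 5)/(-1 - 5) = 0.008313
L_1(3.1) = (3.1 - (-1))/(1 - (-1)) × (3.1 - 3)/(1 - 3) × (3.1 - 5)/(1 - 5) = -0.048688
L_2(3.1) = (3.1 - (-1))/(3 - (-1)) × (3.1 - 1)/(3 - 1) × (3.1 - 5)/(3 - 5) = 1.022437
L_3(3.1) = (3.1 - (-1))/(5 - (-1)) × (3.1 - 1)/(5 - 1) × (3.1 - 3)/(5 - 3) = 0.017938

P(3.1) = 13×L_0(3.1) + (-15)×L_1(3.1) + 25×L_2(3.1) + (-13)×L_3(3.1)
P(3.1) = 26.166125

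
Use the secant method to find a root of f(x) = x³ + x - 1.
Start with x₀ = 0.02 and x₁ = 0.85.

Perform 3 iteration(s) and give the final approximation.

f(x) = x³ + x - 1
x₀ = 0.02, x₁ = 0.85

Secant formula: x_{n+1} = x_n - f(x_n)(x_n - x_{n-1})/(f(x_n) - f(x_{n-1}))

Iteration 1:
  f(0.020000) = -0.979992
  f(0.850000) = 0.464125
  x_2 = 0.850000 - 0.464125×(0.850000 - 0.020000)/(0.464125 - (-0.979992))
       = 0.583246
Iteration 2:
  f(0.850000) = 0.464125
  f(0.583246) = -0.218347
  x_3 = 0.583246 - (-0.218347)×(0.583246 - 0.850000)/(-0.218347 - 0.464125)
       = 0.668590
Iteration 3:
  f(0.583246) = -0.218347
  f(0.668590) = -0.032541
  x_4 = 0.668590 - (-0.032541)×(0.668590 - 0.583246)/(-0.032541 - (-0.218347))
       = 0.683537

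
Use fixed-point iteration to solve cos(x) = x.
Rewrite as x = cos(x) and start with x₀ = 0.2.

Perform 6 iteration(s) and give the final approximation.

Equation: cos(x) = x
Fixed-point form: x = cos(x)
x₀ = 0.2

x_1 = g(0.200000) = 0.980067
x_2 = g(0.980067) = 0.556967
x_3 = g(0.556967) = 0.848862
x_4 = g(0.848862) = 0.660838
x_5 = g(0.660838) = 0.789478
x_6 = g(0.789478) = 0.704216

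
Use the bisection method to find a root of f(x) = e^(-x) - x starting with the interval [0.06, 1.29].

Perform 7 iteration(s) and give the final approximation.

f(x) = e^(-x) - x
Initial interval: [0.06, 1.29]

Iteration 1:
  c_1 = (0.060000 + 1.290000)/2 = 0.675000
  f(c_1) = f(0.675000) = -0.165844
  f(a) × f(c) < 0, new interval: [0.060000, 0.675000]
Iteration 2:
  c_2 = (0.060000 + 0.675000)/2 = 0.367500
  f(c_2) = f(0.367500) = 0.324963
  f(a) × f(c) ≥ 0, new interval: [0.367500, 0.675000]
Iteration 3:
  c_3 = (0.367500 + 0.675000)/2 = 0.521250
  f(c_3) = f(0.521250) = 0.072528
  f(a) × f(c) ≥ 0, new interval: [0.521250, 0.675000]
Iteration 4:
  c_4 = (0.521250 + 0.675000)/2 = 0.598125
  f(c_4) = f(0.598125) = -0.048283
  f(a) × f(c) < 0, new interval: [0.521250, 0.598125]
Iteration 5:
  c_5 = (0.521250 + 0.598125)/2 = 0.559688
  f(c_5) = f(0.559688) = 0.011700
  f(a) × f(c) ≥ 0, new interval: [0.559688, 0.598125]
Iteration 6:
  c_6 = (0.559688 + 0.598125)/2 = 0.578906
  f(c_6) = f(0.578906) = -0.018395
  f(a) × f(c) < 0, new interval: [0.559688, 0.578906]
Iteration 7:
  c_7 = (0.559688 + 0.578906)/2 = 0.569297
  f(c_7) = f(0.569297) = -0.003374
  f(a) × f(c) < 0, new interval: [0.559688, 0.569297]

After 7 iteration(s), the approximation is c_7 = 0.569297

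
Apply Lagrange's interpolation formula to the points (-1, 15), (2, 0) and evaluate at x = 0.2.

Lagrange interpolation formula:
P(x) = Σ yᵢ × Lᵢ(x)
where Lᵢ(x) = Π_{j≠i} (x - xⱼ)/(xᵢ - xⱼ)

L_0(0.2) = (0.2 - 2)/(-1 - 2) = 0.600000
L_1(0.2) = (0.2 - (-1))/(2 - (-1)) = 0.400000

P(0.2) = 15×L_0(0.2) + 0×L_1(0.2)
P(0.2) = 9.000000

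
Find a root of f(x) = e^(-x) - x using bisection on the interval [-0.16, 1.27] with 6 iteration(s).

f(x) = e^(-x) - x
Initial interval: [-0.16, 1.27]

Iteration 1:
  c_1 = (-0.160000 + 1.270000)/2 = 0.555000
  f(c_1) = f(0.555000) = 0.019072
  f(a) × f(c) ≥ 0, new interval: [0.555000, 1.270000]
Iteration 2:
  c_2 = (0.555000 + 1.270000)/2 = 0.912500
  f(c_2) = f(0.912500) = -0.510981
  f(a) × f(c) < 0, new interval: [0.555000, 0.912500]
Iteration 3:
  c_3 = (0.555000 + 0.912500)/2 = 0.733750
  f(c_3) = f(0.733750) = -0.253645
  f(a) × f(c) < 0, new interval: [0.555000, 0.733750]
Iteration 4:
  c_4 = (0.555000 + 0.733750)/2 = 0.644375
  f(c_4) = f(0.644375) = -0.119384
  f(a) × f(c) < 0, new interval: [0.555000, 0.644375]
Iteration 5:
  c_5 = (0.555000 + 0.644375)/2 = 0.599688
  f(c_5) = f(0.599688) = -0.050704
  f(a) × f(c) < 0, new interval: [0.555000, 0.599688]
Iteration 6:
  c_6 = (0.555000 + 0.599688)/2 = 0.577344
  f(c_6) = f(0.577344) = -0.015956
  f(a) × f(c) < 0, new interval: [0.555000, 0.577344]

After 6 iteration(s), the approximation is c_6 = 0.577344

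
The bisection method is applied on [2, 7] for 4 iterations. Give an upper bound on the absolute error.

Bisection error bound: |error| ≤ (b-a)/2^n
|error| ≤ (7 - 2)/2^4 = 5/2^4
|error| ≤ 0.3125000000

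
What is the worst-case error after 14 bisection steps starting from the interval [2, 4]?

Bisection error bound: |error| ≤ (b-a)/2^n
|error| ≤ (4 - 2)/2^14 = 2/2^14
|error| ≤ 0.0001220703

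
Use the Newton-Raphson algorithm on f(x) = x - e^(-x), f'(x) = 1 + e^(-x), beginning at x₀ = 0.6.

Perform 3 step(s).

f(x) = x - e^(-x)
f'(x) = 1 + e^(-x)
x₀ = 0.6

Newton-Raphson formula: x_{n+1} = x_n - f(x_n)/f'(x_n)

Iteration 1:
  f(0.600000) = 0.051188
  f'(0.600000) = 1.548812
  x_1 = 0.600000 - 0.051188/1.548812 = 0.566950
Iteration 2:
  f(0.566950) = -0.000303
  f'(0.566950) = 1.567253
  x_2 = 0.566950 - (-0.000303)/1.567253 = 0.567143
Iteration 3:
  f(0.567143) = 0.000000
  f'(0.567143) = 1.567143
  x_3 = 0.567143 - 0.000000/1.567143 = 0.567143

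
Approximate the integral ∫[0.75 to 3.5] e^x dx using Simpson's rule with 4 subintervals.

f(x) = e^x
a = 0.75, b = 3.5, n = 4
h = (b - a)/n = 0.687500

Simpson's rule: (h/3)[f(x₀) + 4f(x₁) + 2f(x₂) + ... + f(xₙ)]

x_0 = 0.7500, f(x_0) = 2.117000, coefficient = 1
x_1 = 1.4375, f(x_1) = 4.210157, coefficient = 4
x_2 = 2.1250, f(x_2) = 8.372897, coefficient = 2
x_3 = 2.8125, f(x_3) = 16.651495, coefficient = 4
x_4 = 3.5000, f(x_4) = 33.115452, coefficient = 1

I ≈ (0.687500/3) × 135.424856 = 31.034863
Exact value: 30.998452
Error: 0.036411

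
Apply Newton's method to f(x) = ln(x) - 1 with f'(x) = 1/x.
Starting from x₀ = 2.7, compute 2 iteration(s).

f(x) = ln(x) - 1
f'(x) = 1/x
x₀ = 2.7

Newton-Raphson formula: x_{n+1} = x_n - f(x_n)/f'(x_n)

Iteration 1:
  f(2.700000) = -0.006748
  f'(2.700000) = 0.370370
  x_1 = 2.700000 - (-0.006748)/0.370370 = 2.718220
Iteration 2:
  f(2.718220) = -0.000023
  f'(2.718220) = 0.367888
  x_2 = 2.718220 - (-0.000023)/0.367888 = 2.718282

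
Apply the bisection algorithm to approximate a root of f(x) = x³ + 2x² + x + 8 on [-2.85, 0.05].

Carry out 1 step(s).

f(x) = x³ + 2x² + x + 8
Initial interval: [-2.85, 0.05]

Iteration 1:
  c_1 = (-2.850000 + 0.050000)/2 = -1.400000
  f(c_1) = f(-1.400000) = 7.776000
  f(a) × f(c) < 0, new interval: [-2.850000, -1.400000]

After 1 iteration(s), the approximation is c_1 = -1.400000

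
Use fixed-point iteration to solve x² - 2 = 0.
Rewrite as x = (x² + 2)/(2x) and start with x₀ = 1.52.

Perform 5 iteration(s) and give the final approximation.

Equation: x² - 2 = 0
Fixed-point form: x = (x² + 2)/(2x)
x₀ = 1.52

x_1 = g(1.520000) = 1.417895
x_2 = g(1.417895) = 1.414218
x_3 = g(1.414218) = 1.414214
x_4 = g(1.414214) = 1.414214
x_5 = g(1.414214) = 1.414214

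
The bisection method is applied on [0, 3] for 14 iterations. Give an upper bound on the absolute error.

Bisection error bound: |error| ≤ (b-a)/2^n
|error| ≤ (3 - 0)/2^14 = 3/2^14
|error| ≤ 0.0001831055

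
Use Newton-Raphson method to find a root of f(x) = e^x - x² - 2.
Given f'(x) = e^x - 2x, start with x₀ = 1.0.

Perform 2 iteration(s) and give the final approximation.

f(x) = e^x - x² - 2
f'(x) = e^x - 2x
x₀ = 1.0

Newton-Raphson formula: x_{n+1} = x_n - f(x_n)/f'(x_n)

Iteration 1:
  f(1.000000) = -0.281718
  f'(1.000000) = 0.718282
  x_1 = 1.000000 - (-0.281718)/0.718282 = 1.392211
Iteration 2:
  f(1.392211) = 0.085485
  f'(1.392211) = 1.239315
  x_2 = 1.392211 - 0.085485/1.239315 = 1.323233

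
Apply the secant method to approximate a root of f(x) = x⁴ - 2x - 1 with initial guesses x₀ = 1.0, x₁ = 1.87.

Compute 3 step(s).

f(x) = x⁴ - 2x - 1
x₀ = 1.0, x₁ = 1.87

Secant formula: x_{n+1} = x_n - f(x_n)(x_n - x_{n-1})/(f(x_n) - f(x_{n-1}))

Iteration 1:
  f(1.000000) = -2.000000
  f(1.870000) = 7.488310
  x_2 = 1.870000 - 7.488310×(1.870000 - 1.000000)/(7.488310 - (-2.000000))
       = 1.183384
Iteration 2:
  f(1.870000) = 7.488310
  f(1.183384) = -1.405656
  x_3 = 1.183384 - (-1.405656)×(1.183384 - 1.870000)/(-1.405656 - 7.488310)
       = 1.291901
Iteration 3:
  f(1.183384) = -1.405656
  f(1.291901) = -0.798216
  x_4 = 1.291901 - (-0.798216)×(1.291901 - 1.183384)/(-0.798216 - (-1.405656))
       = 1.434499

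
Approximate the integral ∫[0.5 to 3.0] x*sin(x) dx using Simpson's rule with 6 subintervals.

f(x) = x*sin(x)
a = 0.5, b = 3.0, n = 6
h = (b - a)/n = 0.416667

Simpson's rule: (h/3)[f(x₀) + 4f(x₁) + 2f(x₂) + ... + f(xₙ)]

x_0 = 0.5000, f(x_0) = 0.239713, coefficient = 1
x_1 = 0.9167, f(x_1) = 0.727446, coefficient = 4
x_2 = 1.3333, f(x_2) = 1.295917, coefficient = 2
x_3 = 1.7500, f(x_3) = 1.721975, coefficient = 4
x_4 = 2.1667, f(x_4) = 1.793264, coefficient = 2
x_5 = 2.5833, f(x_5) = 1.368419, coefficient = 4
x_6 = 3.0000, f(x_6) = 0.423360, coefficient = 1

I ≈ (0.416667/3) × 22.112798 = 3.071222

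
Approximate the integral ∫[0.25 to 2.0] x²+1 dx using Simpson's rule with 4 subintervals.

f(x) = x²+1
a = 0.25, b = 2.0, n = 4
h = (b - a)/n = 0.437500

Simpson's rule: (h/3)[f(x₀) + 4f(x₁) + 2f(x₂) + ... + f(xₙ)]

x_0 = 0.2500, f(x_0) = 1.062500, coefficient = 1
x_1 = 0.6875, f(x_1) = 1.472656, coefficient = 4
x_2 = 1.1250, f(x_2) = 2.265625, coefficient = 2
x_3 = 1.5625, f(x_3) = 3.441406, coefficient = 4
x_4 = 2.0000, f(x_4) = 5.000000, coefficient = 1

I ≈ (0.437500/3) × 30.250000 = 4.411458
Exact value: 4.411458
Error: 0.000000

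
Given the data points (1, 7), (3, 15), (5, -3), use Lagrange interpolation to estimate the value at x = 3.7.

Lagrange interpolation formula:
P(x) = Σ yᵢ × Lᵢ(x)
where Lᵢ(x) = Π_{j≠i} (x - xⱼ)/(xᵢ - xⱼ)

L_0(3.7) = (3.7 - 3)/(1 - 3) × (3.7 - 5)/(1 - 5) = -0.113750
L_1(3.7) = (3.7 - 1)/(3 - 1) × (3.7 - 5)/(3 - 5) = 0.877500
L_2(3.7) = (3.7 - 1)/(5 - 1) × (3.7 - 3)/(5 - 3) = 0.236250

P(3.7) = 7×L_0(3.7) + 15×L_1(3.7) + (-3)×L_2(3.7)
P(3.7) = 11.657500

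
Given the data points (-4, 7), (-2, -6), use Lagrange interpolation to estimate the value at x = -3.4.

Lagrange interpolation formula:
P(x) = Σ yᵢ × Lᵢ(x)
where Lᵢ(x) = Π_{j≠i} (x - xⱼ)/(xᵢ - xⱼ)

L_0(-3.4) = (-3.4 - (-2))/(-4 - (-2)) = 0.700000
L_1(-3.4) = (-3.4 - (-4))/(-2 - (-4)) = 0.300000

P(-3.4) = 7×L_0(-3.4) + (-6)×L_1(-3.4)
P(-3.4) = 3.100000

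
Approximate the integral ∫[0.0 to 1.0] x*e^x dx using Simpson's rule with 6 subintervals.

f(x) = x*e^x
a = 0.0, b = 1.0, n = 6
h = (b - a)/n = 0.166667

Simpson's rule: (h/3)[f(x₀) + 4f(x₁) + 2f(x₂) + ... + f(xₙ)]

x_0 = 0.0000, f(x_0) = 0.000000, coefficient = 1
x_1 = 0.1667, f(x_1) = 0.196893, coefficient = 4
x_2 = 0.3333, f(x_2) = 0.465204, coefficient = 2
x_3 = 0.5000, f(x_3) = 0.824361, coefficient = 4
x_4 = 0.6667, f(x_4) = 1.298489, coefficient = 2
x_5 = 0.8333, f(x_5) = 1.917480, coefficient = 4
x_6 = 1.0000, f(x_6) = 2.718282, coefficient = 1

I ≈ (0.166667/3) × 18.000605 = 1.000034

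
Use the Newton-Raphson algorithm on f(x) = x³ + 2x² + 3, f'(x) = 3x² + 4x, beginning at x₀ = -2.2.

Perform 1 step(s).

f(x) = x³ + 2x² + 3
f'(x) = 3x² + 4x
x₀ = -2.2

Newton-Raphson formula: x_{n+1} = x_n - f(x_n)/f'(x_n)

Iteration 1:
  f(-2.200000) = 2.032000
  f'(-2.200000) = 5.720000
  x_1 = -2.200000 - 2.032000/5.720000 = -2.555245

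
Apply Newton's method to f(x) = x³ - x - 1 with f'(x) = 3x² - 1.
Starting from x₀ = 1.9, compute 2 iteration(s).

f(x) = x³ - x - 1
f'(x) = 3x² - 1
x₀ = 1.9

Newton-Raphson formula: x_{n+1} = x_n - f(x_n)/f'(x_n)

Iteration 1:
  f(1.900000) = 3.959000
  f'(1.900000) = 9.830000
  x_1 = 1.900000 - 3.959000/9.830000 = 1.497253
Iteration 2:
  f(1.497253) = 0.859240
  f'(1.497253) = 5.725302
  x_2 = 1.497253 - 0.859240/5.725302 = 1.347176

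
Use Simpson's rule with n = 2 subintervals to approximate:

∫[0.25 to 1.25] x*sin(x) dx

f(x) = x*sin(x)
a = 0.25, b = 1.25, n = 2
h = (b - a)/n = 0.500000

Simpson's rule: (h/3)[f(x₀) + 4f(x₁) + 2f(x₂) + ... + f(xₙ)]

x_0 = 0.2500, f(x_0) = 0.061851, coefficient = 1
x_1 = 0.7500, f(x_1) = 0.511229, coefficient = 4
x_2 = 1.2500, f(x_2) = 1.186231, coefficient = 1

I ≈ (0.500000/3) × 3.292998 = 0.548833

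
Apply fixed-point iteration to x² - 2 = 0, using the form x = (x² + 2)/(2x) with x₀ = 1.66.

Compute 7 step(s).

Equation: x² - 2 = 0
Fixed-point form: x = (x² + 2)/(2x)
x₀ = 1.66

x_1 = g(1.660000) = 1.432410
x_2 = g(1.432410) = 1.414329
x_3 = g(1.414329) = 1.414214
x_4 = g(1.414214) = 1.414214
x_5 = g(1.414214) = 1.414214
x_6 = g(1.414214) = 1.414214
x_7 = g(1.414214) = 1.414214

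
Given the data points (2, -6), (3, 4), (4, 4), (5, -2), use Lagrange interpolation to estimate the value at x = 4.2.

Lagrange interpolation formula:
P(x) = Σ yᵢ × Lᵢ(x)
where Lᵢ(x) = Π_{j≠i} (x - xⱼ)/(xᵢ - xⱼ)

L_0(4.2) = (4.2 - 3)/(2 - 3) × (4.2 - 4)/(2 - 4) × (4.2 - 5)/(2 - 5) = 0.032000
L_1(4.2) = (4.2 - 2)/(3 - 2) × (4.2 - 4)/(3 - 4) × (4.2 - 5)/(3 - 5) = -0.176000
L_2(4.2) = (4.2 - 2)/(4 - 2) × (4.2 - 3)/(4 - 3) × (4.2 - 5)/(4 - 5) = 1.056000
L_3(4.2) = (4.2 - 2)/(5 - 2) × (4.2 - 3)/(5 - 3) × (4.2 - 4)/(5 - 4) = 0.088000

P(4.2) = (-6)×L_0(4.2) + 4×L_1(4.2) + 4×L_2(4.2) + (-2)×L_3(4.2)
P(4.2) = 3.152000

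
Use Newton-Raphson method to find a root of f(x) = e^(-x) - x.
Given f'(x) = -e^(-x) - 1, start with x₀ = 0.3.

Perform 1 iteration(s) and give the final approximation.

f(x) = e^(-x) - x
f'(x) = -e^(-x) - 1
x₀ = 0.3

Newton-Raphson formula: x_{n+1} = x_n - f(x_n)/f'(x_n)

Iteration 1:
  f(0.300000) = 0.440818
  f'(0.300000) = -1.740818
  x_1 = 0.300000 - 0.440818/(-1.740818) = 0.553225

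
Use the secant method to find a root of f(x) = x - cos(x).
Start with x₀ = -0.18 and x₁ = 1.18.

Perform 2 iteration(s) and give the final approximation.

f(x) = x - cos(x)
x₀ = -0.18, x₁ = 1.18

Secant formula: x_{n+1} = x_n - f(x_n)(x_n - x_{n-1})/(f(x_n) - f(x_{n-1}))

Iteration 1:
  f(-0.180000) = -1.163844
  f(1.180000) = 0.799075
  x_2 = 1.180000 - 0.799075×(1.180000 - (-0.180000))/(0.799075 - (-1.163844))
       = 0.626364
Iteration 2:
  f(1.180000) = 0.799075
  f(0.626364) = -0.183800
  x_3 = 0.626364 - (-0.183800)×(0.626364 - 1.180000)/(-0.183800 - 0.799075)
       = 0.729895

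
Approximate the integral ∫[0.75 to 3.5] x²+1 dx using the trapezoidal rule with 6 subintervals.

f(x) = x²+1
a = 0.75, b = 3.5, n = 6
h = (b - a)/n = 0.458333

Trapezoidal rule: (h/2)[f(x₀) + 2f(x₁) + 2f(x₂) + ... + f(xₙ)]

x_0 = 0.7500, f(x_0) = 1.562500, coefficient = 1
x_1 = 1.2083, f(x_1) = 2.460069, coefficient = 2
x_2 = 1.6667, f(x_2) = 3.777778, coefficient = 2
x_3 = 2.1250, f(x_3) = 5.515625, coefficient = 2
x_4 = 2.5833, f(x_4) = 7.673611, coefficient = 2
x_5 = 3.0417, f(x_5) = 10.251736, coefficient = 2
x_6 = 3.5000, f(x_6) = 13.250000, coefficient = 1

I ≈ (0.458333/2) × 74.170139 = 16.997323
Exact value: 16.901042
Error: 0.096282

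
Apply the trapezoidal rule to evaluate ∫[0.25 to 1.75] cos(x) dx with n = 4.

f(x) = cos(x)
a = 0.25, b = 1.75, n = 4
h = (b - a)/n = 0.375000

Trapezoidal rule: (h/2)[f(x₀) + 2f(x₁) + 2f(x₂) + ... + f(xₙ)]

x_0 = 0.2500, f(x_0) = 0.968912, coefficient = 1
x_1 = 0.6250, f(x_1) = 0.810963, coefficient = 2
x_2 = 1.0000, f(x_2) = 0.540302, coefficient = 2
x_3 = 1.3750, f(x_3) = 0.194548, coefficient = 2
x_4 = 1.7500, f(x_4) = -0.178246, coefficient = 1

I ≈ (0.375000/2) × 3.882293 = 0.727930
Exact value: 0.736582
Error: 0.008652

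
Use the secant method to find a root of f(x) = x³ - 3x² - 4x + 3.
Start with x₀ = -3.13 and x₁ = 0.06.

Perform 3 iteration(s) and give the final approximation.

f(x) = x³ - 3x² - 4x + 3
x₀ = -3.13, x₁ = 0.06

Secant formula: x_{n+1} = x_n - f(x_n)(x_n - x_{n-1})/(f(x_n) - f(x_{n-1}))

Iteration 1:
  f(-3.130000) = -44.534997
  f(0.060000) = 2.749416
  x_2 = 0.060000 - 2.749416×(0.060000 - (-3.130000))/(2.749416 - (-44.534997))
       = -0.125487
Iteration 2:
  f(0.060000) = 2.749416
  f(-0.125487) = 3.452731
  x_3 = -0.125487 - 3.452731×(-0.125487 - 0.060000)/(3.452731 - 2.749416)
       = 0.785110
Iteration 3:
  f(-0.125487) = 3.452731
  f(0.785110) = -1.505694
  x_4 = 0.785110 - (-1.505694)×(0.785110 - (-0.125487))/(-1.505694 - 3.452731)
       = 0.508595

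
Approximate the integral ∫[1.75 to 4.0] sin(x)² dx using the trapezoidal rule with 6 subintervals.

f(x) = sin(x)²
a = 1.75, b = 4.0, n = 6
h = (b - a)/n = 0.375000

Trapezoidal rule: (h/2)[f(x₀) + 2f(x₁) + 2f(x₂) + ... + f(xₙ)]

x_0 = 1.7500, f(x_0) = 0.968228, coefficient = 1
x_1 = 2.1250, f(x_1) = 0.723044, coefficient = 2
x_2 = 2.5000, f(x_2) = 0.358169, coefficient = 2
x_3 = 2.8750, f(x_3) = 0.069404, coefficient = 2
x_4 = 3.2500, f(x_4) = 0.011706, coefficient = 2
x_5 = 3.6250, f(x_5) = 0.216038, coefficient = 2
x_6 = 4.0000, f(x_6) = 0.572750, coefficient = 1

I ≈ (0.375000/2) × 4.297699 = 0.805819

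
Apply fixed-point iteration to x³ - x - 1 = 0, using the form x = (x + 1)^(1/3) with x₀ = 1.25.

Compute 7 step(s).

Equation: x³ - x - 1 = 0
Fixed-point form: x = (x + 1)^(1/3)
x₀ = 1.25

x_1 = g(1.250000) = 1.310371
x_2 = g(1.310371) = 1.321987
x_3 = g(1.321987) = 1.324199
x_4 = g(1.324199) = 1.324619
x_5 = g(1.324619) = 1.324699
x_6 = g(1.324699) = 1.324714
x_7 = g(1.324714) = 1.324717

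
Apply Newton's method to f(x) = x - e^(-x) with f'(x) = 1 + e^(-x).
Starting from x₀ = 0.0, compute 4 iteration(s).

f(x) = x - e^(-x)
f'(x) = 1 + e^(-x)
x₀ = 0.0

Newton-Raphson formula: x_{n+1} = x_n - f(x_n)/f'(x_n)

Iteration 1:
  f(0.000000) = -1.000000
  f'(0.000000) = 2.000000
  x_1 = 0.000000 - (-1.000000)/2.000000 = 0.500000
Iteration 2:
  f(0.500000) = -0.106531
  f'(0.500000) = 1.606531
  x_2 = 0.500000 - (-0.106531)/1.606531 = 0.566311
Iteration 3:
  f(0.566311) = -0.001305
  f'(0.566311) = 1.567616
  x_3 = 0.566311 - (-0.001305)/1.567616 = 0.567143
Iteration 4:
  f(0.567143) = 0.000000
  f'(0.567143) = 1.567143
  x_4 = 0.567143 - 0.000000/1.567143 = 0.567143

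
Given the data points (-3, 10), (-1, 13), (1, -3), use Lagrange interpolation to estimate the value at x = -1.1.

Lagrange interpolation formula:
P(x) = Σ yᵢ × Lᵢ(x)
where Lᵢ(x) = Π_{j≠i} (x - xⱼ)/(xᵢ - xⱼ)

L_0(-1.1) = (-1.1 - (-1))/(-3 - (-1)) × (-1.1 - 1)/(-3 - 1) = 0.026250
L_1(-1.1) = (-1.1 - (-3))/(-1 - (-3)) × (-1.1 - 1)/(-1 - 1) = 0.997500
L_2(-1.1) = (-1.1 - (-3))/(1 - (-3)) × (-1.1 - (-1))/(1 - (-1)) = -0.023750

P(-1.1) = 10×L_0(-1.1) + 13×L_1(-1.1) + (-3)×L_2(-1.1)
P(-1.1) = 13.301250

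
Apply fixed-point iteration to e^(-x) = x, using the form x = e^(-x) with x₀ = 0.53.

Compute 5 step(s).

Equation: e^(-x) = x
Fixed-point form: x = e^(-x)
x₀ = 0.53

x_1 = g(0.530000) = 0.588605
x_2 = g(0.588605) = 0.555101
x_3 = g(0.555101) = 0.574014
x_4 = g(0.574014) = 0.563260
x_5 = g(0.563260) = 0.569350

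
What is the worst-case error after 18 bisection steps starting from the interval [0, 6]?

Bisection error bound: |error| ≤ (b-a)/2^n
|error| ≤ (6 - 0)/2^18 = 6/2^18
|error| ≤ 0.0000228882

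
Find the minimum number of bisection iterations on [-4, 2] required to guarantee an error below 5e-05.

We need (b-a)/2^n ≤ 5e-05
(2 - (-4))/2^n ≤ 5e-05
6/2^n ≤ 5e-05
2^n ≥ 120000
n ≥ log₂(120000) = 16.87
n ≥ 17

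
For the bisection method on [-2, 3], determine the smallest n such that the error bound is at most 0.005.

We need (b-a)/2^n ≤ 0.005
(3 - (-2))/2^n ≤ 0.005
5/2^n ≤ 0.005
2^n ≥ 1000
n ≥ log₂(1000) = 9.97
n ≥ 10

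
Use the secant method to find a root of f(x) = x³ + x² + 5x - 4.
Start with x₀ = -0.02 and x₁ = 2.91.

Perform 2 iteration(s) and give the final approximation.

f(x) = x³ + x² + 5x - 4
x₀ = -0.02, x₁ = 2.91

Secant formula: x_{n+1} = x_n - f(x_n)(x_n - x_{n-1})/(f(x_n) - f(x_{n-1}))

Iteration 1:
  f(-0.020000) = -4.099608
  f(2.910000) = 43.660271
  x_2 = 2.910000 - 43.660271×(2.910000 - (-0.020000))/(43.660271 - (-4.099608))
       = 0.231505
Iteration 2:
  f(2.910000) = 43.660271
  f(0.231505) = -2.776473
  x_3 = 0.231505 - (-2.776473)×(0.231505 - 2.910000)/(-2.776473 - 43.660271)
       = 0.391653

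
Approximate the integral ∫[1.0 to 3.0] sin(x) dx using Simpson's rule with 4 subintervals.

f(x) = sin(x)
a = 1.0, b = 3.0, n = 4
h = (b - a)/n = 0.500000

Simpson's rule: (h/3)[f(x₀) + 4f(x₁) + 2f(x₂) + ... + f(xₙ)]

x_0 = 1.0000, f(x_0) = 0.841471, coefficient = 1
x_1 = 1.5000, f(x_1) = 0.997495, coefficient = 4
x_2 = 2.0000, f(x_2) = 0.909297, coefficient = 2
x_3 = 2.5000, f(x_3) = 0.598472, coefficient = 4
x_4 = 3.0000, f(x_4) = 0.141120, coefficient = 1

I ≈ (0.500000/3) × 9.185054 = 1.530842
Exact value: 1.530295
Error: 0.000548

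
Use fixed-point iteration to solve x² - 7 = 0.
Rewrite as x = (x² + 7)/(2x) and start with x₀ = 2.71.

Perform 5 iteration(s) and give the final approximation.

Equation: x² - 7 = 0
Fixed-point form: x = (x² + 7)/(2x)
x₀ = 2.71

x_1 = g(2.710000) = 2.646513
x_2 = g(2.646513) = 2.645751
x_3 = g(2.645751) = 2.645751
x_4 = g(2.645751) = 2.645751
x_5 = g(2.645751) = 2.645751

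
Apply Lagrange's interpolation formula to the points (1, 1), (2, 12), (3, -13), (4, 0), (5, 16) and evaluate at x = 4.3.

Lagrange interpolation formula:
P(x) = Σ yᵢ × Lᵢ(x)
where Lᵢ(x) = Π_{j≠i} (x - xⱼ)/(xᵢ - xⱼ)

L_0(4.3) = (4.3 - 2)/(1 - 2) × (4.3 - 3)/(1 - 3) × (4.3 - 4)/(1 - 4) × (4.3 - 5)/(1 - 5) = -0.026162
L_1(4.3) = (4.3 - 1)/(2 - 1) × (4.3 - 3)/(2 - 3) × (4.3 - 4)/(2 - 4) × (4.3 - 5)/(2 - 5) = 0.150150
L_2(4.3) = (4.3 - 1)/(3 - 1) × (4.3 - 2)/(3 - 2) × (4.3 - 4)/(3 - 4) × (4.3 - 5)/(3 - 5) = -0.398475
L_3(4.3) = (4.3 - 1)/(4 - 1) × (4.3 - 2)/(4 - 2) × (4.3 - 3)/(4 - 3) × (4.3 - 5)/(4 - 5) = 1.151150
L_4(4.3) = (4.3 - 1)/(5 - 1) × (4.3 - 2)/(5 - 2) × (4.3 - 3)/(5 - 3) × (4.3 - 4)/(5 - 4) = 0.123337

P(4.3) = 1×L_0(4.3) + 12×L_1(4.3) + (-13)×L_2(4.3) + 0×L_3(4.3) + 16×L_4(4.3)
P(4.3) = 8.929212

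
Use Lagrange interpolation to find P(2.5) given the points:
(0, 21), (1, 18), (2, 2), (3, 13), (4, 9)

Lagrange interpolation formula:
P(x) = Σ yᵢ × Lᵢ(x)
where Lᵢ(x) = Π_{j≠i} (x - xⱼ)/(xᵢ - xⱼ)

L_0(2.5) = (2.5 - 1)/(0 - 1) × (2.5 - 2)/(0 - 2) × (2.5 - 3)/(0 - 3) × (2.5 - 4)/(0 - 4) = 0.023438
L_1(2.5) = (2.5 - 0)/(1 - 0) × (2.5 - 2)/(1 - 2) × (2.5 - 3)/(1 - 3) × (2.5 - 4)/(1 - 4) = -0.156250
L_2(2.5) = (2.5 - 0)/(2 - 0) × (2.5 - 1)/(2 - 1) × (2.5 - 3)/(2 - 3) × (2.5 - 4)/(2 - 4) = 0.703125
L_3(2.5) = (2.5 - 0)/(3 - 0) × (2.5 - 1)/(3 - 1) × (2.5 - 2)/(3 - 2) × (2.5 - 4)/(3 - 4) = 0.468750
L_4(2.5) = (2.5 - 0)/(4 - 0) × (2.5 - 1)/(4 - 1) × (2.5 - 2)/(4 - 2) × (2.5 - 3)/(4 - 3) = -0.039062

P(2.5) = 21×L_0(2.5) + 18×L_1(2.5) + 2×L_2(2.5) + 13×L_3(2.5) + 9×L_4(2.5)
P(2.5) = 4.828125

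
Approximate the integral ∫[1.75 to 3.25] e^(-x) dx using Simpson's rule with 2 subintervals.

f(x) = e^(-x)
a = 1.75, b = 3.25, n = 2
h = (b - a)/n = 0.750000

Simpson's rule: (h/3)[f(x₀) + 4f(x₁) + 2f(x₂) + ... + f(xₙ)]

x_0 = 1.7500, f(x_0) = 0.173774, coefficient = 1
x_1 = 2.5000, f(x_1) = 0.082085, coefficient = 4
x_2 = 3.2500, f(x_2) = 0.038774, coefficient = 1

I ≈ (0.750000/3) × 0.540888 = 0.135222
Exact value: 0.135000
Error: 0.000222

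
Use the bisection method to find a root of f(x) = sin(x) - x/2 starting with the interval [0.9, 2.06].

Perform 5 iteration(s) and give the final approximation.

f(x) = sin(x) - x/2
Initial interval: [0.9, 2.06]

Iteration 1:
  c_1 = (0.900000 + 2.060000)/2 = 1.480000
  f(c_1) = f(1.480000) = 0.255881
  f(a) × f(c) ≥ 0, new interval: [1.480000, 2.060000]
Iteration 2:
  c_2 = (1.480000 + 2.060000)/2 = 1.770000
  f(c_2) = f(1.770000) = 0.095224
  f(a) × f(c) ≥ 0, new interval: [1.770000, 2.060000]
Iteration 3:
  c_3 = (1.770000 + 2.060000)/2 = 1.915000
  f(c_3) = f(1.915000) = -0.016156
  f(a) × f(c) < 0, new interval: [1.770000, 1.915000]
Iteration 4:
  c_4 = (1.770000 + 1.915000)/2 = 1.842500
  f(c_4) = f(1.842500) = 0.042065
  f(a) × f(c) ≥ 0, new interval: [1.842500, 1.915000]
Iteration 5:
  c_5 = (1.842500 + 1.915000)/2 = 1.878750
  f(c_5) = f(1.878750) = 0.013581
  f(a) × f(c) ≥ 0, new interval: [1.878750, 1.915000]

After 5 iteration(s), the approximation is c_5 = 1.878750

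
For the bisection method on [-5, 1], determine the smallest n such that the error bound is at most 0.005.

We need (b-a)/2^n ≤ 0.005
(1 - (-5))/2^n ≤ 0.005
6/2^n ≤ 0.005
2^n ≥ 1200
n ≥ log₂(1200) = 10.23
n ≥ 11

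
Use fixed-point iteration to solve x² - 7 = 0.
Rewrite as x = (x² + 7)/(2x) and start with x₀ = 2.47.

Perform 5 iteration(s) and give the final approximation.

Equation: x² - 7 = 0
Fixed-point form: x = (x² + 7)/(2x)
x₀ = 2.47

x_1 = g(2.470000) = 2.652004
x_2 = g(2.652004) = 2.645759
x_3 = g(2.645759) = 2.645751
x_4 = g(2.645751) = 2.645751
x_5 = g(2.645751) = 2.645751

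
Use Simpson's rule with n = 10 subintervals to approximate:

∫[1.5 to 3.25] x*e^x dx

f(x) = x*e^x
a = 1.5, b = 3.25, n = 10
h = (b - a)/n = 0.175000

Simpson's rule: (h/3)[f(x₀) + 4f(x₁) + 2f(x₂) + ... + f(xₙ)]

x_0 = 1.5000, f(x_0) = 6.722534, coefficient = 1
x_1 = 1.6750, f(x_1) = 8.942482, coefficient = 4
x_2 = 1.8500, f(x_2) = 11.765666, coefficient = 2
x_3 = 2.0250, f(x_3) = 15.341625, coefficient = 4
x_4 = 2.2000, f(x_4) = 19.855030, coefficient = 2
x_5 = 2.3750, f(x_5) = 25.533656, coefficient = 4
x_6 = 2.5500, f(x_6) = 32.658115, coefficient = 2
x_7 = 2.7250, f(x_7) = 41.573728, coefficient = 4
x_8 = 2.9000, f(x_8) = 52.705022, coefficient = 2
x_9 = 3.0750, f(x_9) = 66.573387, coefficient = 4
x_10 = 3.2500, f(x_10) = 83.818605, coefficient = 1

I ≈ (0.175000/3) × 956.368313 = 55.788152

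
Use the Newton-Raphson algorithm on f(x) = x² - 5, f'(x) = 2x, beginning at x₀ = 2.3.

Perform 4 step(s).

f(x) = x² - 5
f'(x) = 2x
x₀ = 2.3

Newton-Raphson formula: x_{n+1} = x_n - f(x_n)/f'(x_n)

Iteration 1:
  f(2.300000) = 0.290000
  f'(2.300000) = 4.600000
  x_1 = 2.300000 - 0.290000/4.600000 = 2.236957
Iteration 2:
  f(2.236957) = 0.003974
  f'(2.236957) = 4.473913
  x_2 = 2.236957 - 0.003974/4.473913 = 2.236068
Iteration 3:
  f(2.236068) = 0.000001
  f'(2.236068) = 4.472136
  x_3 = 2.236068 - 0.000001/4.472136 = 2.236068
Iteration 4:
  f(2.236068) = 0.000000
  f'(2.236068) = 4.472136
  x_4 = 2.236068 - 0.000000/4.472136 = 2.236068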